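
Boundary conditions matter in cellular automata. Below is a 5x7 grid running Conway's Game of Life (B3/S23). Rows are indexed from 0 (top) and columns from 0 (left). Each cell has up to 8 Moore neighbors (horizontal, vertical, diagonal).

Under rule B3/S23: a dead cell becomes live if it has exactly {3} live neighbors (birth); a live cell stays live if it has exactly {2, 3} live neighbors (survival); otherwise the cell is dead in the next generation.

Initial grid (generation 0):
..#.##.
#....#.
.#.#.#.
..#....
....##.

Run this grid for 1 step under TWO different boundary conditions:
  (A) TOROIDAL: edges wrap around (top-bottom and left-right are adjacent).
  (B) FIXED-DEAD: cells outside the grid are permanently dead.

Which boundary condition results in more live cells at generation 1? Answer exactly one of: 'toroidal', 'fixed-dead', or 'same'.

Under TOROIDAL boundary, generation 1:
...#...
.###.#.
.##.#.#
..##.#.
....##.
Population = 14

Under FIXED-DEAD boundary, generation 1:
....##.
.###.##
.##.#..
..##.#.
.......
Population = 13

Comparison: toroidal=14, fixed-dead=13 -> toroidal

Answer: toroidal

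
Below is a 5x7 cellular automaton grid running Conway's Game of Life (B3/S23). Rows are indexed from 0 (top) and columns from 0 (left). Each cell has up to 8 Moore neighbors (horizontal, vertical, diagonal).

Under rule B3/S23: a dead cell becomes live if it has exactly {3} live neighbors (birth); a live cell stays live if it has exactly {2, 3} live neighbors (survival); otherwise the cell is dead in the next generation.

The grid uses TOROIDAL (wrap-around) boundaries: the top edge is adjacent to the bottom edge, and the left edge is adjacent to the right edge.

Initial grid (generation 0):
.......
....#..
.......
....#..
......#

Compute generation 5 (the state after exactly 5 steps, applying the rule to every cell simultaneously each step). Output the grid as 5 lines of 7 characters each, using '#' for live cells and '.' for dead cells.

Answer: .......
.......
.......
.......
.......

Derivation:
Simulating step by step:
Generation 0 (given above): 3 live cells
Generation 1: 0 live cells
.......
.......
.......
.......
.......
Generation 2: 0 live cells
.......
.......
.......
.......
.......
Generation 3: 0 live cells
.......
.......
.......
.......
.......
Generation 4: 0 live cells
.......
.......
.......
.......
.......
Generation 5: 0 live cells
(generation 5 grid is the final answer)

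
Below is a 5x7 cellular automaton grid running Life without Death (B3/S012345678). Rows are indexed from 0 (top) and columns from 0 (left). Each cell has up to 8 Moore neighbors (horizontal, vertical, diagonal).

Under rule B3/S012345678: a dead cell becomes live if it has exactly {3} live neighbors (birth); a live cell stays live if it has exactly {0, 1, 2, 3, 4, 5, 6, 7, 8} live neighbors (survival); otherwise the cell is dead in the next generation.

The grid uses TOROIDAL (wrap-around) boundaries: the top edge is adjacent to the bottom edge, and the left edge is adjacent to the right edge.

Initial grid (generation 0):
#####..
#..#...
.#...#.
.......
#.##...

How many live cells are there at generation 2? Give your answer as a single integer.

Simulating step by step:
Generation 0 (given above): 12 live cells
Generation 1: 17 live cells
#####.#
#..#..#
.#...#.
.##....
#.###..
Generation 2: 22 live cells
#####.#
#..#..#
.#...##
###.#..
#.#####
Population at generation 2: 22

Answer: 22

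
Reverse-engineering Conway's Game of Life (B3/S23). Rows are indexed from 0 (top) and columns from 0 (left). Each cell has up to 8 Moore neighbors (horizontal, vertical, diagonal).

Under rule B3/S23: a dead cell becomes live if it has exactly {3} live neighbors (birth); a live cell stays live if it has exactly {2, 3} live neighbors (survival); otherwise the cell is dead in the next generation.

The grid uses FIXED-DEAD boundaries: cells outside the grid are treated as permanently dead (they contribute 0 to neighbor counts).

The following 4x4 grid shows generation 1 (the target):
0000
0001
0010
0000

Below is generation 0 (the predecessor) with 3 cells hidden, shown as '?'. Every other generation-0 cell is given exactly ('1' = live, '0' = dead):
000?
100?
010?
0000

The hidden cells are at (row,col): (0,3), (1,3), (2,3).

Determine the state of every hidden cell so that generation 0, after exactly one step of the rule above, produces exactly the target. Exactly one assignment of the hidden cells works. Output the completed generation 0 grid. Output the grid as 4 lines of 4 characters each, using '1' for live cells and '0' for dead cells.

Hidden generation-0 cells (in order): (0,3), (1,3), (2,3).
A hidden cell only influences target cells in its own 3x3 neighborhood. Try each of the 2^3 = 8 assignments, step the completed generation 0 forward once under B3/S23, and compare with the target:
  (0,3)=0 (1,3)=0 (2,3)=0 -> step gives (1,3)='0' but target has '1' -> reject
  (0,3)=0 (1,3)=0 (2,3)=1 -> step gives (1,3)='0' but target has '1' -> reject
  (0,3)=0 (1,3)=1 (2,3)=0 -> step gives (1,3)='0' but target has '1' -> reject
  (0,3)=0 (1,3)=1 (2,3)=1 -> step gives (1,2)='1' but target has '0' -> reject
  (0,3)=1 (1,3)=0 (2,3)=0 -> step gives (1,3)='0' but target has '1' -> reject
  (0,3)=1 (1,3)=0 (2,3)=1 -> step gives (1,2)='1' but target has '0' -> reject
  (0,3)=1 (1,3)=1 (2,3)=0 -> step gives (1,2)='1' but target has '0' -> reject
  (0,3)=1 (1,3)=1 (2,3)=1 -> step reproduces the target at every cell -> ACCEPT
Unique solution: (0,3)=live, (1,3)=live, (2,3)=live.
Check: live-neighbor counts of every cell in the completed generation 0:
1121
1242
2131
1121
Applying B3/S23 to generation 0 with these counts gives:
0000
0001
0010
0000
which matches the target exactly.

Answer: 0001
1001
0101
0000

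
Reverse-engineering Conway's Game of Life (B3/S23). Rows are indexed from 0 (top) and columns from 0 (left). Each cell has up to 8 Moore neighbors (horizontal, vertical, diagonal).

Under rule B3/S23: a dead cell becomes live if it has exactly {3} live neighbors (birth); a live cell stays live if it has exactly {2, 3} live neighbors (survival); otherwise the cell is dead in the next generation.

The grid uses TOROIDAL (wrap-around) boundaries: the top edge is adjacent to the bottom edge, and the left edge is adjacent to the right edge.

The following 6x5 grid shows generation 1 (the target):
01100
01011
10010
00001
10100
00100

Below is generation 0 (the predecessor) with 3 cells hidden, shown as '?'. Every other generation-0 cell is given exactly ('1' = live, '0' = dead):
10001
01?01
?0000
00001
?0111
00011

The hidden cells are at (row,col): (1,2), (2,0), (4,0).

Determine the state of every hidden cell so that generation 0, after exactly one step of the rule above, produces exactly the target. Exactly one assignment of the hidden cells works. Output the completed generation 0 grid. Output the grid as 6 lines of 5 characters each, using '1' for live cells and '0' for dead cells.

Answer: 10001
01101
00000
00001
00111
00011

Derivation:
Hidden generation-0 cells (in order): (1,2), (2,0), (4,0).
A hidden cell only influences target cells in its own 3x3 neighborhood. Try each of the 2^3 = 8 assignments, step the completed generation 0 forward once under B3/S23, and compare with the target:
  (1,2)=0 (2,0)=0 (4,0)=0 -> step gives (0,1)='0' but target has '1' -> reject
  (1,2)=0 (2,0)=0 (4,0)=1 -> step gives (0,1)='0' but target has '1' -> reject
  (1,2)=0 (2,0)=1 (4,0)=0 -> step gives (0,1)='0' but target has '1' -> reject
  (1,2)=0 (2,0)=1 (4,0)=1 -> step gives (0,1)='0' but target has '1' -> reject
  (1,2)=1 (2,0)=0 (4,0)=0 -> step reproduces the target at every cell -> ACCEPT
  (1,2)=1 (2,0)=0 (4,0)=1 -> step gives (3,0)='1' but target has '0' -> reject
  (1,2)=1 (2,0)=1 (4,0)=0 -> step gives (2,1)='1' but target has '0' -> reject
  (1,2)=1 (2,0)=1 (4,0)=1 -> step gives (2,1)='1' but target has '0' -> reject
Unique solution: (1,2)=live, (2,0)=dead, (4,0)=dead.
Check: live-neighbor counts of every cell in the completed generation 0:
43354
42132
32232
21242
31254
42355
Applying B3/S23 to generation 0 with these counts gives:
01100
01011
10010
00001
10100
00100
which matches the target exactly.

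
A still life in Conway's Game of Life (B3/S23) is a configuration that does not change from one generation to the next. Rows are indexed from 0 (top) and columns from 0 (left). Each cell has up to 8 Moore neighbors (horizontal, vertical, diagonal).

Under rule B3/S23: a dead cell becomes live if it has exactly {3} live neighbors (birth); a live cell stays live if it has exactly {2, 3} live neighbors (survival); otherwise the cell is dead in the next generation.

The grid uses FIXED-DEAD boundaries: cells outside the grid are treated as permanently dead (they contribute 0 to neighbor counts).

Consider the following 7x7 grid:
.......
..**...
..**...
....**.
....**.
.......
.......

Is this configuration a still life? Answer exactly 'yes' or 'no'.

Answer: no

Derivation:
Compute generation 1 and compare to generation 0 (given above):
Generation 1:
.......
..**...
..*....
.....*.
....**.
.......
.......
Cell (2,3) differs: gen0=1 vs gen1=0 -> NOT a still life.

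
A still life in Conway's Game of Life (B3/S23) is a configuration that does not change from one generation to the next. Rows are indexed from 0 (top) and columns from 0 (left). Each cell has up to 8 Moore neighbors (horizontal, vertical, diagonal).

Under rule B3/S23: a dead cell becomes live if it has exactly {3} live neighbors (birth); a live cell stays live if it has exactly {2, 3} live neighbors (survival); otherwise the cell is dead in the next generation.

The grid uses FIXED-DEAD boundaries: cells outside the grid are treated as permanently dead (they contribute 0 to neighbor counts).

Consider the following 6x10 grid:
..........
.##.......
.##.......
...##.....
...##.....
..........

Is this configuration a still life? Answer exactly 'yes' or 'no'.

Answer: no

Derivation:
Compute generation 1 and compare to generation 0 (given above):
Generation 1:
..........
.##.......
.#........
....#.....
...##.....
..........
Cell (2,2) differs: gen0=1 vs gen1=0 -> NOT a still life.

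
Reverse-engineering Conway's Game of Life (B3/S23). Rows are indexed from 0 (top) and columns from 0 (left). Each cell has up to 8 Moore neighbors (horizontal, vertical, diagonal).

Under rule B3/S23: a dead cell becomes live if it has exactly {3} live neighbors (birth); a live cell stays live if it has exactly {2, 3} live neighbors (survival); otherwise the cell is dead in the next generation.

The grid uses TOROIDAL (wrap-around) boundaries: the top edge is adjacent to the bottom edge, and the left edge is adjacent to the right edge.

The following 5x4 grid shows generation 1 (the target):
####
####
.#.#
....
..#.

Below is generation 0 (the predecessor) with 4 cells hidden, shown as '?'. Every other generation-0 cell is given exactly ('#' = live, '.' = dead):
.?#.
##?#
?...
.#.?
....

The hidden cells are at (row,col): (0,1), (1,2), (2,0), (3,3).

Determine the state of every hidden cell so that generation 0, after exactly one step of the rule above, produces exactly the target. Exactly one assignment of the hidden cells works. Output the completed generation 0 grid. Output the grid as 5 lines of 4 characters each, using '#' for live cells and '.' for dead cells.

Hidden generation-0 cells (in order): (0,1), (1,2), (2,0), (3,3).
A hidden cell only influences target cells in its own 3x3 neighborhood. Try each of the 2^4 = 16 assignments, step the completed generation 0 forward once under B3/S23, and compare with the target:
  (0,1)=. (1,2)=. (2,0)=. (3,3)=. -> step gives (2,2)='#' but target has '.' -> reject
  (0,1)=. (1,2)=. (2,0)=. (3,3)=# -> step reproduces the target at every cell -> ACCEPT
  (0,1)=. (1,2)=. (2,0)=# (3,3)=. -> step gives (2,1)='.' but target has '#' -> reject
  (0,1)=. (1,2)=. (2,0)=# (3,3)=# -> step gives (2,1)='.' but target has '#' -> reject
  (0,1)=. (1,2)=# (2,0)=. (3,3)=. -> step gives (0,1)='.' but target has '#' -> reject
  (0,1)=. (1,2)=# (2,0)=. (3,3)=# -> step gives (0,1)='.' but target has '#' -> reject
  (0,1)=. (1,2)=# (2,0)=# (3,3)=. -> step gives (0,1)='.' but target has '#' -> reject
  (0,1)=. (1,2)=# (2,0)=# (3,3)=# -> step gives (0,1)='.' but target has '#' -> reject
  (0,1)=# (1,2)=. (2,0)=. (3,3)=. -> step gives (0,0)='.' but target has '#' -> reject
  (0,1)=# (1,2)=. (2,0)=. (3,3)=# -> step gives (0,0)='.' but target has '#' -> reject
  (0,1)=# (1,2)=. (2,0)=# (3,3)=. -> step gives (0,0)='.' but target has '#' -> reject
  (0,1)=# (1,2)=. (2,0)=# (3,3)=# -> step gives (0,0)='.' but target has '#' -> reject
  (0,1)=# (1,2)=# (2,0)=. (3,3)=. -> step gives (0,0)='.' but target has '#' -> reject
  (0,1)=# (1,2)=# (2,0)=. (3,3)=# -> step gives (0,0)='.' but target has '#' -> reject
  (0,1)=# (1,2)=# (2,0)=# (3,3)=. -> step gives (0,0)='.' but target has '#' -> reject
  (0,1)=# (1,2)=# (2,0)=# (3,3)=# -> step gives (0,0)='.' but target has '#' -> reject
Unique solution: (0,1)=dead, (1,2)=dead, (2,0)=dead, (3,3)=live.
Check: live-neighbor counts of every cell in the completed generation 0:
3323
2232
5343
2020
2232
Applying B3/S23 to generation 0 with these counts gives:
####
####
.#.#
....
..#.
which matches the target exactly.

Answer: ..#.
##.#
....
.#.#
....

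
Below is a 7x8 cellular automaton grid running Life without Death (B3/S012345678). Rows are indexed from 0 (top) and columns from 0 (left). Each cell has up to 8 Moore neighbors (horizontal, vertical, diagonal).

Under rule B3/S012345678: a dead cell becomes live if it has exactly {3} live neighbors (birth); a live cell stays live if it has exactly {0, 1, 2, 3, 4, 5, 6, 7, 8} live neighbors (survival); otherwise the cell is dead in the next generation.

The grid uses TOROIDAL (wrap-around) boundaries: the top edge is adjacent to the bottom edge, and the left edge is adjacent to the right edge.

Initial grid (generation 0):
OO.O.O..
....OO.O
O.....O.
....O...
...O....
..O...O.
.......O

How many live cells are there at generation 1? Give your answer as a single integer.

Simulating step by step:
Generation 0 (given above): 14 live cells
Generation 1: 22 live cells
OO.O.O.O
.O..OO.O
O...O.OO
....O...
...O....
..O...O.
OOO...OO
Population at generation 1: 22

Answer: 22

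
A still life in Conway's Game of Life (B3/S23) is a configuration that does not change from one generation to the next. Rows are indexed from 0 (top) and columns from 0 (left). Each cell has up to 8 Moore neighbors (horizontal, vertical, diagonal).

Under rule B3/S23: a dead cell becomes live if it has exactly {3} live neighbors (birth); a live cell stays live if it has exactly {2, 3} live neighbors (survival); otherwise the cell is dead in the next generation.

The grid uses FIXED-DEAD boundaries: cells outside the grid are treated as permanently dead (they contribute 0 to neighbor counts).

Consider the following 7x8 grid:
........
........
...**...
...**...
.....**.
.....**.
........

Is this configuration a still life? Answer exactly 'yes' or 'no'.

Compute generation 1 and compare to generation 0 (given above):
Generation 1:
........
........
...**...
...*....
......*.
.....**.
........
Cell (3,4) differs: gen0=1 vs gen1=0 -> NOT a still life.

Answer: no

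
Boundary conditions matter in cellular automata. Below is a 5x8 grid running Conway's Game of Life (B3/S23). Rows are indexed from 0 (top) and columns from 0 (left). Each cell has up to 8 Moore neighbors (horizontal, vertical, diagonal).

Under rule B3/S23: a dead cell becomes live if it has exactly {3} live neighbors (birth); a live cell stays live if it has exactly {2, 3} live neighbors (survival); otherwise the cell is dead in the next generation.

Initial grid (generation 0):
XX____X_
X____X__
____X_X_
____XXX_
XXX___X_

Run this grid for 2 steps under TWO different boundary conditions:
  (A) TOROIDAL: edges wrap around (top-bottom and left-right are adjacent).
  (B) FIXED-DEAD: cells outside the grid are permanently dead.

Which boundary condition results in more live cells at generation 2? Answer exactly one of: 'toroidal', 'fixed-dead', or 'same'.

Answer: fixed-dead

Derivation:
Under TOROIDAL boundary, generation 2:
X_X_____
XX__X___
_XXXX___
XXXXX_X_
__X_X_X_
Population = 18

Under FIXED-DEAD boundary, generation 2:
XX______
XX___XX_
XXXXX___
__XXX_XX
__X__XXX
Population = 20

Comparison: toroidal=18, fixed-dead=20 -> fixed-dead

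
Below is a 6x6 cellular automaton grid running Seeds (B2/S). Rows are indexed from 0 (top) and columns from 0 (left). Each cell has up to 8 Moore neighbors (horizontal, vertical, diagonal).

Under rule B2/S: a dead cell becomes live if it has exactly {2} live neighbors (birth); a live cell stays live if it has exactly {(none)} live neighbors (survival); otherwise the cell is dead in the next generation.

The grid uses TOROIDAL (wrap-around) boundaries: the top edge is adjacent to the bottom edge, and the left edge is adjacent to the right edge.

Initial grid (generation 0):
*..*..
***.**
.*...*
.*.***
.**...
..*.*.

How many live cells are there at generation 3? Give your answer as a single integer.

Answer: 6

Derivation:
Simulating step by step:
Generation 0 (given above): 17 live cells
Generation 1: 2 live cells
......
......
......
......
......
*....*
Generation 2: 4 live cells
*....*
......
......
......
*....*
......
Generation 3: 6 live cells
......
*....*
......
*....*
......
.*..*.
Population at generation 3: 6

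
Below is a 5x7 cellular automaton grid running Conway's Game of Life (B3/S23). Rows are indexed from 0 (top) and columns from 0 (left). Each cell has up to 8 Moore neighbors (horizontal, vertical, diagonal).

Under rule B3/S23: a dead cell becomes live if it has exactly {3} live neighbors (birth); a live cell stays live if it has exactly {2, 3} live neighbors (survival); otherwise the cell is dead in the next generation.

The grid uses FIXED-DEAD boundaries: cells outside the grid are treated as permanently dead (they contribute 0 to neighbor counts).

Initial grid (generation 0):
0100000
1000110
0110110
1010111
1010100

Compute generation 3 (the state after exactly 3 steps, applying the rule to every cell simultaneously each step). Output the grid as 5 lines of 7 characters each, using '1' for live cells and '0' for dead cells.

Simulating step by step:
Generation 0 (given above): 16 live cells
Generation 1: 11 live cells
0000000
1011110
1010000
1010001
0000100
Generation 2: 10 live cells
0001100
0011100
1010110
0001000
0000000
Generation 3: 9 live cells
(generation 3 grid is the final answer)

Answer: 0010100
0110000
0110010
0001100
0000000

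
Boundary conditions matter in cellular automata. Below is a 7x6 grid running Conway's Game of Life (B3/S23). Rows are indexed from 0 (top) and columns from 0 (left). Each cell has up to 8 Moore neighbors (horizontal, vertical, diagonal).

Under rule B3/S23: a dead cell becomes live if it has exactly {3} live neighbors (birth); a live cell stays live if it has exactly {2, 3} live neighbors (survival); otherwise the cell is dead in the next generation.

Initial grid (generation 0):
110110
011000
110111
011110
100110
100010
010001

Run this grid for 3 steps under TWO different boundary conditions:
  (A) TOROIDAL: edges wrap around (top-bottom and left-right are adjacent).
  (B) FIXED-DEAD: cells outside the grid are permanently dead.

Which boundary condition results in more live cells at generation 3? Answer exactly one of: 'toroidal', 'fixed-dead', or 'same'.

Answer: fixed-dead

Derivation:
Under TOROIDAL boundary, generation 3:
000010
000010
000000
100000
010000
001010
101000
Population = 8

Under FIXED-DEAD boundary, generation 3:
000000
000000
000000
000000
110011
110011
000011
Population = 10

Comparison: toroidal=8, fixed-dead=10 -> fixed-dead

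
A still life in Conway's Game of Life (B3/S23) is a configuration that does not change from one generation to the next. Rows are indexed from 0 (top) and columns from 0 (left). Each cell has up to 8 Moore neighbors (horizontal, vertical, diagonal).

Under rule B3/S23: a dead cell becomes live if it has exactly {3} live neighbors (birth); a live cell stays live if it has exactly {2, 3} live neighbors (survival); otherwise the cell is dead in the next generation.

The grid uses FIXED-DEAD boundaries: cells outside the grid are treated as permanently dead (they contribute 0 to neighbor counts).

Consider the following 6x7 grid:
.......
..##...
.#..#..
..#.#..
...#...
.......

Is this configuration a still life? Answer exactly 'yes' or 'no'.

Answer: yes

Derivation:
Compute generation 1 and compare to generation 0 (given above):
Generation 1:
.......
..##...
.#..#..
..#.#..
...#...
.......
The grids are IDENTICAL -> still life.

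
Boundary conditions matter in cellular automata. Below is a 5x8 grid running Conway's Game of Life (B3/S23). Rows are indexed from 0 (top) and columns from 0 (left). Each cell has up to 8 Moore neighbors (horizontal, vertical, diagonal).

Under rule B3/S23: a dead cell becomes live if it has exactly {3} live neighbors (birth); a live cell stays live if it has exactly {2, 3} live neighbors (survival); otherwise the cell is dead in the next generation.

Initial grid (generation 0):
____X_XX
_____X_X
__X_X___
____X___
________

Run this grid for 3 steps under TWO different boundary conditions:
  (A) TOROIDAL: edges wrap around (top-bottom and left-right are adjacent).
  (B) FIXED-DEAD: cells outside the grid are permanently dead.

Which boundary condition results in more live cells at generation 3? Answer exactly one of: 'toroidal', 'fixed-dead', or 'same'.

Answer: toroidal

Derivation:
Under TOROIDAL boundary, generation 3:
____X_X_
_______X
__XX_XX_
___X____
____XXX_
Population = 11

Under FIXED-DEAD boundary, generation 3:
______X_
____XX_X
__XXX_X_
________
________
Population = 8

Comparison: toroidal=11, fixed-dead=8 -> toroidal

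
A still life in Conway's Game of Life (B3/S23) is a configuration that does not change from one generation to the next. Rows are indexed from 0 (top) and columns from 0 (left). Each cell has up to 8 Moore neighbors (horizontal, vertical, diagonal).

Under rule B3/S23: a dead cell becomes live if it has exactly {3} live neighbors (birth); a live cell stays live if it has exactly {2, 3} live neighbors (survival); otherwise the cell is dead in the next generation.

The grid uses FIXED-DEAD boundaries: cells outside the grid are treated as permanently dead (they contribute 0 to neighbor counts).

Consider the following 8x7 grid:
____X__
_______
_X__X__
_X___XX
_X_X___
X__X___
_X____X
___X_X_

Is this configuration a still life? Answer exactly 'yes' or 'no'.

Answer: no

Derivation:
Compute generation 1 and compare to generation 0 (given above):
Generation 1:
_______
_______
_____X_
XX__XX_
XX__X__
XX_____
__X_X__
_______
Cell (0,4) differs: gen0=1 vs gen1=0 -> NOT a still life.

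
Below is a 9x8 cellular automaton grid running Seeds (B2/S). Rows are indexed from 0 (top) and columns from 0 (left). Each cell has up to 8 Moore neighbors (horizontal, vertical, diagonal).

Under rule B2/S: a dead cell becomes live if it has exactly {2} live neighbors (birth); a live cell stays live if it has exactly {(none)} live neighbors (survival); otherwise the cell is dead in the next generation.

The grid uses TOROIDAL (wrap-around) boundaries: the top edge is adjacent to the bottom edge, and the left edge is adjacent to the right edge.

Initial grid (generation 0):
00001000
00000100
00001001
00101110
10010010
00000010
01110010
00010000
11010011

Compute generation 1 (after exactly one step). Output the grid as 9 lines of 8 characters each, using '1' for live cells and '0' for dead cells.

Simulating step by step:
Generation 0 (given above): 22 live cells
Generation 1: 16 live cells
(generation 1 grid is the final answer)

Answer: 01110000
00010010
00000000
11000000
01100000
10001000
00001101
00000100
00000100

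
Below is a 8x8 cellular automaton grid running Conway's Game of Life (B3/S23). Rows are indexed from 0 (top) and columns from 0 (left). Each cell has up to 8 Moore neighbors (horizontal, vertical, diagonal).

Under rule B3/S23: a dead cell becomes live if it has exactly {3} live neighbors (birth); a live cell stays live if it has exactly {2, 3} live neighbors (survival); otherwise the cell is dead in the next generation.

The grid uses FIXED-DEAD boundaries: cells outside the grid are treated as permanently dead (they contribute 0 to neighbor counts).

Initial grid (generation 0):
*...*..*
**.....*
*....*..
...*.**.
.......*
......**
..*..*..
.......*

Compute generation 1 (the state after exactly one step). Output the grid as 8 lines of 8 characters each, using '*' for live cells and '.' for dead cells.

Answer: **......
**....*.
**..**..
....***.
.....*.*
......**
.......*
........

Derivation:
Simulating step by step:
Generation 0 (given above): 17 live cells
Generation 1: 17 live cells
(generation 1 grid is the final answer)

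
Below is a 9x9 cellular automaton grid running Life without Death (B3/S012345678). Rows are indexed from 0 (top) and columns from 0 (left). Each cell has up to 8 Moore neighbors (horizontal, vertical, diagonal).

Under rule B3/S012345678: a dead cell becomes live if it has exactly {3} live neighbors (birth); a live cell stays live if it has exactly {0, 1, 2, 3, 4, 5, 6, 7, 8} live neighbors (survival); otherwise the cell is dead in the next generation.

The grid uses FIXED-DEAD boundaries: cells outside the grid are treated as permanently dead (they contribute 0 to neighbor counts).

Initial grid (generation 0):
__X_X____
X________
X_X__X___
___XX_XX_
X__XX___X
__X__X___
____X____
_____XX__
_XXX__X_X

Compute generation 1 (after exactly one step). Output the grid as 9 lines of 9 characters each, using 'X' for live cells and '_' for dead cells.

Simulating step by step:
Generation 0 (given above): 24 live cells
Generation 1: 41 live cells
(generation 1 grid is the final answer)

Answer: __X_X____
X__X_____
XXXXXXX__
_XXXX_XX_
X_XXX_XXX
__X__X___
____X_X__
__XXXXXX_
_XXX_XXXX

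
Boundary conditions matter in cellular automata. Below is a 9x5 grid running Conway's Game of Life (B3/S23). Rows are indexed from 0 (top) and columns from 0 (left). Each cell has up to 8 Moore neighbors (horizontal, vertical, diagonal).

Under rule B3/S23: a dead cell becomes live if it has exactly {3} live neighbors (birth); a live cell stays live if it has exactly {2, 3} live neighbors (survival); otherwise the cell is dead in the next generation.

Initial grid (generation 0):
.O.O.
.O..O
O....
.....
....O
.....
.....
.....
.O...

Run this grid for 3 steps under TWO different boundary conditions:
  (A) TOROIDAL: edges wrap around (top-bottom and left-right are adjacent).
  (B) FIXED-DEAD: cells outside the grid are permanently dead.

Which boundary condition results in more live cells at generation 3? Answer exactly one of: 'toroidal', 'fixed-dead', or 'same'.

Under TOROIDAL boundary, generation 3:
OO...
....O
OOO..
.....
.....
.....
.....
.....
.....
Population = 6

Under FIXED-DEAD boundary, generation 3:
.OO..
.OO..
.OO..
.....
.....
.....
.....
.....
.....
Population = 6

Comparison: toroidal=6, fixed-dead=6 -> same

Answer: same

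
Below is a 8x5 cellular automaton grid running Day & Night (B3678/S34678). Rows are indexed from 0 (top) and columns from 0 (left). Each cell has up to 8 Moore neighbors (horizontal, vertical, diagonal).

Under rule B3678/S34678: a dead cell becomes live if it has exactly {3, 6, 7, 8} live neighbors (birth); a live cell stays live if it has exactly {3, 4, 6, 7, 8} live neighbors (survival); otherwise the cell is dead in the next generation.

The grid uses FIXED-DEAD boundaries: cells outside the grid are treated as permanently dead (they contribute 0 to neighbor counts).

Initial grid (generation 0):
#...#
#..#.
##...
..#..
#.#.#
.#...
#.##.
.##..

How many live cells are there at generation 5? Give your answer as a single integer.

Answer: 5

Derivation:
Simulating step by step:
Generation 0 (given above): 16 live cells
Generation 1: 12 live cells
.....
#....
.##..
#..#.
...#.
##...
..#..
.###.
Generation 2: 12 live cells
.....
.#...
##...
.#...
###..
..#..
#.##.
..#..
Generation 3: 13 live cells
.....
#....
###..
.....
.##..
###..
..##.
.#.#.
Generation 4: 7 live cells
.....
.....
.#...
#....
###..
.....
#..#.
.....
Generation 5: 5 live cells
.....
.....
.....
#.#..
.#...
#.#..
.....
.....
Population at generation 5: 5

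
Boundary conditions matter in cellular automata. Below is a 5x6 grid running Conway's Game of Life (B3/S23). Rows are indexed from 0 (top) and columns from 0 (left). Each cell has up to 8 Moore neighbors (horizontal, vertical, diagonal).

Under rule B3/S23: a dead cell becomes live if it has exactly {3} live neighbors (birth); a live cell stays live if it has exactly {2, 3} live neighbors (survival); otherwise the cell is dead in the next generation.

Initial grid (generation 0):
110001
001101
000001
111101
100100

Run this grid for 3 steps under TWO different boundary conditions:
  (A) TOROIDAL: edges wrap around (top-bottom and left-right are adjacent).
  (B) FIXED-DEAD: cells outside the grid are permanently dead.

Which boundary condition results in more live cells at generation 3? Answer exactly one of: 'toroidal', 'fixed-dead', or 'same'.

Under TOROIDAL boundary, generation 3:
010110
010100
000101
110100
110110
Population = 14

Under FIXED-DEAD boundary, generation 3:
010000
100001
100001
100000
100110
Population = 9

Comparison: toroidal=14, fixed-dead=9 -> toroidal

Answer: toroidal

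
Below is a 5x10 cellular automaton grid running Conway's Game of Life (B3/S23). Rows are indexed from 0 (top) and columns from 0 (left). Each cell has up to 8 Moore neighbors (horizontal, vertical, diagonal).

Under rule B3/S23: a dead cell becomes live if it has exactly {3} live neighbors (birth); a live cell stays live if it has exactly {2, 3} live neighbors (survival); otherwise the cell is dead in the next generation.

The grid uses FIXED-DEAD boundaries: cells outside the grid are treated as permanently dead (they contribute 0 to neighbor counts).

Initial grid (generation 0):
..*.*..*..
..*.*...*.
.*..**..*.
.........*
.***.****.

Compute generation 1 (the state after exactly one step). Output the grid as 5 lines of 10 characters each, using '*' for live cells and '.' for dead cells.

Simulating step by step:
Generation 0 (given above): 18 live cells
Generation 1: 17 live cells
(generation 1 grid is the final answer)

Answer: ..........
.**.*..**.
...***..**
.*.*.....*
..*...***.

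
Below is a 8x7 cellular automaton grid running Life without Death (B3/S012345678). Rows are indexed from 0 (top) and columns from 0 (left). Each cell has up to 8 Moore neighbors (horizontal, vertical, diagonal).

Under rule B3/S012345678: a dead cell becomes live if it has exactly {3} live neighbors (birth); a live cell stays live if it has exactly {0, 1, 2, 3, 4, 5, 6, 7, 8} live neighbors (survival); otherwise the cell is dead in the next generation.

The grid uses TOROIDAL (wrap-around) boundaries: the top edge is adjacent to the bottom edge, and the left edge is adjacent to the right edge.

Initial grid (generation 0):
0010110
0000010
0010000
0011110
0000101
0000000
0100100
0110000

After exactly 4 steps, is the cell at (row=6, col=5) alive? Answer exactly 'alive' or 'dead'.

Answer: dead

Derivation:
Simulating step by step:
Generation 0 (given above): 15 live cells
Generation 1: 24 live cells
0111110
0001110
0010010
0011110
0000101
0000010
0110100
0110110
Generation 2: 32 live cells
0111111
0101111
0010011
0011111
0000101
0001110
0110100
1110110
Generation 3: 38 live cells
0111111
0101111
0110011
1011111
0010101
0011110
1110101
1110110
Generation 4: 39 live cells
0111111
0101111
0110011
1011111
1010101
0011110
1110101
1110110

Cell (6,5) at generation 4: 0 -> dead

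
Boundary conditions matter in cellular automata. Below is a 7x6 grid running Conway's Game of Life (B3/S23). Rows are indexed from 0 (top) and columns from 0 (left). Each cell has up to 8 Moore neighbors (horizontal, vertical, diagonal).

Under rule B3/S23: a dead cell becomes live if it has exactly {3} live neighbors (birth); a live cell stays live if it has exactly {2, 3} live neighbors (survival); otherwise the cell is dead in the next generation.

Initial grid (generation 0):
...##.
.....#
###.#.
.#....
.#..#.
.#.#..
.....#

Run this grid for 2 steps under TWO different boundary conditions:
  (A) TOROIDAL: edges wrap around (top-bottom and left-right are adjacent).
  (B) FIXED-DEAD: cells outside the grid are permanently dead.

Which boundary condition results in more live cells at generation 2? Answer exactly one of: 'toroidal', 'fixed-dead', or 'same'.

Answer: toroidal

Derivation:
Under TOROIDAL boundary, generation 2:
....##
..##..
...#..
....##
#####.
#.#..#
.##...
Population = 17

Under FIXED-DEAD boundary, generation 2:
......
#.##..
#..#..
......
.###..
.#....
......
Population = 9

Comparison: toroidal=17, fixed-dead=9 -> toroidal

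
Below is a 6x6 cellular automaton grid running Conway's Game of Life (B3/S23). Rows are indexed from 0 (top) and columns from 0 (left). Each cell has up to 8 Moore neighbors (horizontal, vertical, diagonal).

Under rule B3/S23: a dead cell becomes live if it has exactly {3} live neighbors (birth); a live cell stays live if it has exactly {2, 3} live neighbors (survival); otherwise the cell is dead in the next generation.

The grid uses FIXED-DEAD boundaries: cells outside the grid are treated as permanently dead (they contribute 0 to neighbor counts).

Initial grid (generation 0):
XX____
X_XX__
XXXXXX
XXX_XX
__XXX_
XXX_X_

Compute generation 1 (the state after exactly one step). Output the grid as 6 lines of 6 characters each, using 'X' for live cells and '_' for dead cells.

Simulating step by step:
Generation 0 (given above): 23 live cells
Generation 1: 8 live cells
(generation 1 grid is the final answer)

Answer: XXX___
______
_____X
X_____
______
_XX_X_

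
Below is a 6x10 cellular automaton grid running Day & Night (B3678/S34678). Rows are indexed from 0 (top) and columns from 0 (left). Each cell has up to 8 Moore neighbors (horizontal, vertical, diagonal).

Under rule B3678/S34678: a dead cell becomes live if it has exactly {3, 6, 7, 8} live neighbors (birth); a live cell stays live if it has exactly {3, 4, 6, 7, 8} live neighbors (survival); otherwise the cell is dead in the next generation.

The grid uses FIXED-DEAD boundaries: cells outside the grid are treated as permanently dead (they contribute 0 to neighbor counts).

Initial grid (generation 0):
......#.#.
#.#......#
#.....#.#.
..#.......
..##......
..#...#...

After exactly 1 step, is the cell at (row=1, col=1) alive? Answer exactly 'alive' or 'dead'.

Answer: alive

Derivation:
Simulating step by step:
Generation 0 (given above): 13 live cells
Generation 1: 8 live cells
..........
.#......#.
..........
.#.#......
.###......
...#......

Cell (1,1) at generation 1: 1 -> alive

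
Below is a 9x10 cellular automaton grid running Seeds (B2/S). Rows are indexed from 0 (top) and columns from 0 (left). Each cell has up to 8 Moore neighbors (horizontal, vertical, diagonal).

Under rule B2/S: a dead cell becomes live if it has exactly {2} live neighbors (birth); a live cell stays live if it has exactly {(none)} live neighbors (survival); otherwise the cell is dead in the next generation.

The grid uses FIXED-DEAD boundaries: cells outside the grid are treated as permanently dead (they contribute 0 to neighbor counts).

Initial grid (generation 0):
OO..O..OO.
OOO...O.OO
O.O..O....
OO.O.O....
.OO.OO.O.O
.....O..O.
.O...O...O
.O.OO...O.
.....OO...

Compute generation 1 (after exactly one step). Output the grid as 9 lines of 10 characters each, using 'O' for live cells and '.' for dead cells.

Simulating step by step:
Generation 0 (given above): 35 live cells
Generation 1: 21 live cells
(generation 1 grid is the final answer)

Answer: ...O.OO...
....O.....
.......OOO
........O.
..........
O..O...O..
O..O..OO..
O......O.O
..OO...O..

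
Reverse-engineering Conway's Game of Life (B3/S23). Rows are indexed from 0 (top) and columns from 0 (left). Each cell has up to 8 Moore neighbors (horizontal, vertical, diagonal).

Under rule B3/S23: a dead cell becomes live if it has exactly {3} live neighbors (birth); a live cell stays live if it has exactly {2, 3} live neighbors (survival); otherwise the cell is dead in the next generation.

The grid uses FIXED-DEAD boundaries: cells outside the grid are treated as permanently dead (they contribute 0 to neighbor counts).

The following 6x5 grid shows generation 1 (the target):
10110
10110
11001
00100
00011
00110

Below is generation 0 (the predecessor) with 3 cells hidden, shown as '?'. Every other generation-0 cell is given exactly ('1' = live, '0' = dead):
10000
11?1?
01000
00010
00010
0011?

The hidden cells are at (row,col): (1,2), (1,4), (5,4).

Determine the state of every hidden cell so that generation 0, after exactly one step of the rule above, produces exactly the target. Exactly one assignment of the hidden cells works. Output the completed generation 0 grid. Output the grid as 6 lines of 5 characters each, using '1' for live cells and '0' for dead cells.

Hidden generation-0 cells (in order): (1,2), (1,4), (5,4).
A hidden cell only influences target cells in its own 3x3 neighborhood. Try each of the 2^3 = 8 assignments, step the completed generation 0 forward once under B3/S23, and compare with the target:
  (1,2)=0 (1,4)=0 (5,4)=0 -> step gives (0,1)='1' but target has '0' -> reject
  (1,2)=0 (1,4)=0 (5,4)=1 -> step gives (0,1)='1' but target has '0' -> reject
  (1,2)=0 (1,4)=1 (5,4)=0 -> step gives (0,1)='1' but target has '0' -> reject
  (1,2)=0 (1,4)=1 (5,4)=1 -> step gives (0,1)='1' but target has '0' -> reject
  (1,2)=1 (1,4)=0 (5,4)=0 -> step gives (0,3)='0' but target has '1' -> reject
  (1,2)=1 (1,4)=0 (5,4)=1 -> step gives (0,3)='0' but target has '1' -> reject
  (1,2)=1 (1,4)=1 (5,4)=0 -> step reproduces the target at every cell -> ACCEPT
  (1,2)=1 (1,4)=1 (5,4)=1 -> step gives (4,3)='0' but target has '1' -> reject
Unique solution: (1,2)=live, (1,4)=live, (5,4)=dead.
Check: live-neighbor counts of every cell in the completed generation 0:
24332
34321
33543
11312
01433
01222
Applying B3/S23 to generation 0 with these counts gives:
10110
10110
11001
00100
00011
00110
which matches the target exactly.

Answer: 10000
11111
01000
00010
00010
00110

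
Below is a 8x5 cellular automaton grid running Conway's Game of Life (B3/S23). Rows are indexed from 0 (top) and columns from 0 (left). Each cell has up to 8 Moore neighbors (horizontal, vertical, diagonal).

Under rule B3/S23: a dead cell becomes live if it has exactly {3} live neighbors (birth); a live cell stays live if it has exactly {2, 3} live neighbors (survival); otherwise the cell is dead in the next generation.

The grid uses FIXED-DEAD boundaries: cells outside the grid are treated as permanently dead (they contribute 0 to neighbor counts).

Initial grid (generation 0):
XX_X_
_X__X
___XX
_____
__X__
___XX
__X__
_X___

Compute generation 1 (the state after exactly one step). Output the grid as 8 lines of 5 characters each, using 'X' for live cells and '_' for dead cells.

Answer: XXX__
XX__X
___XX
___X_
___X_
__XX_
__XX_
_____

Derivation:
Simulating step by step:
Generation 0 (given above): 12 live cells
Generation 1: 14 live cells
(generation 1 grid is the final answer)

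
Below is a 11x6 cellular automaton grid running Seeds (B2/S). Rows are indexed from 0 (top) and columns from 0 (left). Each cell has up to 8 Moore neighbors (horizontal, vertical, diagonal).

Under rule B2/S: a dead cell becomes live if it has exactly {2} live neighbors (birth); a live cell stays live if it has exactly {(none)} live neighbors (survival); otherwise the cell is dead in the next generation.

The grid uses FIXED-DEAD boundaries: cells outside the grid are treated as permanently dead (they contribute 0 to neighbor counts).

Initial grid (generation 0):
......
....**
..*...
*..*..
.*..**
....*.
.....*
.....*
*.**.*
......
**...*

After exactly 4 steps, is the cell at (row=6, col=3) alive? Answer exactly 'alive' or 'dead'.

Simulating step by step:
Generation 0 (given above): 18 live cells
Generation 1: 15 live cells
....**
...*..
.*...*
.....*
*.*...
...*..
......
.***..
.*....
...*.*
......
Generation 2: 18 live cells
...*..
..*...
..*...
*.*.*.
.*.**.
.**...
.*..*.
*.....
*.....
..*.*.
....*.
Generation 3: 10 live cells
..*...
.*....
......
.....*
.....*
.....*
...*..
......
...*..
.*...*
.....*
Generation 4: 11 live cells
.*....
..*...
......
....*.
......
......
....*.
..***.
..*.*.
..*...
....*.

Cell (6,3) at generation 4: 0 -> dead

Answer: dead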